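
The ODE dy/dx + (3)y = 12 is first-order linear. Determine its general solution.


P(x) = 3, Q(x) = 12; integrating factor μ = e^(3x).
(μ y)' = 12e^(3x) ⇒ μ y = 4e^(3x) + C.
Divide by μ: y = 4 + Ce^(-3x).


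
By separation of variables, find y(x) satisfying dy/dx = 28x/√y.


Separate: √y dy = 28x dx.
Integrate: (2/3)y^(3/2) = 14x² + C.


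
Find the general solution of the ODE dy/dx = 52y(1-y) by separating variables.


Separate: dy/[y(1-y)] = 52 dx.
Partial fractions: 1/[y(1-y)] = 1/y + 1/(1-y).
Integrate: ln|y/(1-y)| = 52x + C₀.
Solve for y: y = 1/(1 + Ce^(-52x)).


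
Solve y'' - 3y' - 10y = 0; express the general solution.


Characteristic equation: r² - 3r - 10 = 0.
Factor: (r - 5)(r + 2) = 0 ⇒ r = 5, -2 (distinct real).
General solution: y = C₁e^(5x) + C₂e^(-2x).


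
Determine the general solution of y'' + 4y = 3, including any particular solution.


Homogeneous part: r² + 4 = 0 ⇒ r = ±2i, so y_h = C₁cos(2x) + C₂sin(2x).
Try constant y_p = A; plug in: 4A = 3 ⇒ A = 3/4.
General solution: y = C₁cos(2x) + C₂sin(2x) + 3/4.


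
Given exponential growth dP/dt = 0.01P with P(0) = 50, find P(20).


The ODE dP/dt = 0.01P has solution P(t) = P(0)e^(0.01t).
Substitute P(0) = 50 and t = 20: P(20) = 50 e^(0.20) ≈ 61.


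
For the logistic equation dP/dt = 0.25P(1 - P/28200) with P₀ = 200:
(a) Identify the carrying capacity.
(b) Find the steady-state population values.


Logistic ODE dP/dt = 0.25P(1 - P/28200) has equilibria where dP/dt = 0, i.e. P = 0 or P = 28200.
The coefficient (1 - P/K) = 0 when P = K, identifying K = 28200 as the carrying capacity.
(a) K = 28200; (b) equilibria P = 0 and P = 28200.


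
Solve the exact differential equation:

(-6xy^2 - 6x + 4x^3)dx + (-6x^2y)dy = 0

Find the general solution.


Check exactness: ∂M/∂y = -12xy and ∂N/∂x = -12xy; equal, so the equation is exact.
Integrate M with respect to x (treating y as constant): ∫M dx = -3x^2y^2 - 3x^2 + x^4 + h(y).
Differentiate w.r.t. y and set equal to N: all terms match, so h'(y) = 0 and h is a constant absorbed into C.
General solution: -3x^2y^2 - 3x^2 + x^4 = C.


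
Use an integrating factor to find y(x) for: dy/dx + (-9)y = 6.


P(x) = -9 ⇒ μ = e^(-9x).
(μ y)' = 6e^(-9x) ⇒ μ y = -(2/3)e^(-9x) + C.
Divide by μ: y = -2/3 + Ce^(9x).


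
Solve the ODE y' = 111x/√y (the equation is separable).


Separate: √y dy = 111x dx.
Integrate: (2/3)y^(3/2) = (111/2)x² + C.


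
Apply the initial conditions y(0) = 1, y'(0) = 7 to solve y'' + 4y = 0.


Characteristic roots of r² + 4 = 0 are ±2i, so y = C₁cos(2x) + C₂sin(2x).
Apply y(0) = 1: C₁ = 1. Differentiate and apply y'(0) = 7: 2·C₂ = 7, so C₂ = 7/2.
Particular solution: y = cos(2x) + (7/2)sin(2x).


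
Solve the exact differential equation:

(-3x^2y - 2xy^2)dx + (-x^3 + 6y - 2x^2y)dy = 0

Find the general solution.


Check exactness: ∂M/∂y = -3x^2 - 4xy and ∂N/∂x = -3x^2 - 4xy; equal, so the equation is exact.
Integrate M with respect to x (treating y as constant): ∫M dx = -x^3y - x^2y^2 + h(y).
Differentiate w.r.t. y and set equal to N: the x-dependent terms already match, leaving h'(y) = 6y. Integrate: h(y) = 3y^2.
So F(x,y) = -x^3y + 3y^2 - x^2y^2.
General solution: -x^3y + 3y^2 - x^2y^2 = C.


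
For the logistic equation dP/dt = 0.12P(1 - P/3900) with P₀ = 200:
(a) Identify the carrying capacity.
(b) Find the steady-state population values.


Logistic ODE dP/dt = 0.12P(1 - P/3900) has equilibria where dP/dt = 0, i.e. P = 0 or P = 3900.
The coefficient (1 - P/K) = 0 when P = K, identifying K = 3900 as the carrying capacity.
(a) K = 3900; (b) equilibria P = 0 and P = 3900.


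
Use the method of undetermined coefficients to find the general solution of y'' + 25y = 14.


Homogeneous part: r² + 25 = 0 ⇒ r = ±5i, so y_h = C₁cos(5x) + C₂sin(5x).
Try constant y_p = A; plug in: 25A = 14 ⇒ A = 14/25.
General solution: y = C₁cos(5x) + C₂sin(5x) + 14/25.


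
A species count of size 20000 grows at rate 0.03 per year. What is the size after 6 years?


The ODE dP/dt = 0.03P has solution P(t) = P(0)e^(0.03t).
Substitute P(0) = 20000 and t = 6: P(6) = 20000 e^(0.18) ≈ 23944.


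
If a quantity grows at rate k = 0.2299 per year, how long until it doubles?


Exponential growth: P(t) = P₀ e^(0.2299t). Set P(t)/P₀ = 2: e^(0.2299t) = 2.
Solve: t = ln(2)/0.2299 ≈ 3.01 years.


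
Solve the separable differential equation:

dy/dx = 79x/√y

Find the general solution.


Separate: √y dy = 79x dx.
Integrate: (2/3)y^(3/2) = (79/2)x² + C.


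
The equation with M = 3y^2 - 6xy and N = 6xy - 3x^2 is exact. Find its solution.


Check exactness: ∂M/∂y = 6y - 6x and ∂N/∂x = 6y - 6x; equal, so the equation is exact.
Integrate M with respect to x (treating y as constant): ∫M dx = 3xy^2 - 3x^2y + h(y).
Differentiate w.r.t. y and set equal to N: all terms match, so h'(y) = 0 and h is a constant absorbed into C.
General solution: 3xy^2 - 3x^2y = C.


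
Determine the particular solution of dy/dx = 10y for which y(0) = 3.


General solution of y' = 10y is y = Ce^(10x).
Apply y(0) = 3: C = 3.
Particular solution: y = 3e^(10x).


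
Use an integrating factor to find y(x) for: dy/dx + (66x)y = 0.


P(x) = 66x ⇒ μ = e^(33x²).
Q(x) = 0 so μ y is constant: y = Ce^(-33x²).


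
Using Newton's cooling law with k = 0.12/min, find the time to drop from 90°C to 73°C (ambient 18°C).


From T(t) = T_a + (T₀ - T_a)e^(-kt), set T(t) = 73:
(73 - 18) / (90 - 18) = e^(-0.12t), so t = -ln(0.764)/0.12 ≈ 2.2 minutes.


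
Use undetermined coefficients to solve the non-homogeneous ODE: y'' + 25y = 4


Homogeneous part: r² + 25 = 0 ⇒ r = ±5i, so y_h = C₁cos(5x) + C₂sin(5x).
Try constant y_p = A; plug in: 25A = 4 ⇒ A = 4/25.
General solution: y = C₁cos(5x) + C₂sin(5x) + 4/25.


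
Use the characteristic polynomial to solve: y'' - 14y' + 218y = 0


Characteristic equation: r² - 14r + 218 = 0.
Discriminant is negative; roots r = 7 ± 13i (complex conjugate pair).
General solution uses e^(α x)(C₁ cos(β x) + C₂ sin(β x)): y = e^(7x)(C₁cos(13x) + C₂sin(13x)).


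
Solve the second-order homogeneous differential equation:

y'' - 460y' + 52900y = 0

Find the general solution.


Characteristic equation: r² - 460r + 52900 = 0, i.e. (r - 230)² = 0.
Repeated root r = 230; include an x factor for the second linearly independent solution.
General solution: y = (C₁ + C₂x)e^(230x).


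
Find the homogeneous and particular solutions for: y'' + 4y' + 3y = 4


Characteristic roots of r² + 4r + 3 = 0 are -3, -1.
y_h = C₁e^(-3x) + C₂e^(-x).
Constant forcing; try y_p = A. Then 3A = 4 ⇒ A = 4/3.
General solution: y = C₁e^(-3x) + C₂e^(-x) + 4/3.


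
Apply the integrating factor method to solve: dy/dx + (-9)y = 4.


P(x) = -9 ⇒ μ = e^(-9x).
(μ y)' = 4e^(-9x) ⇒ μ y = -(4/9)e^(-9x) + C.
Divide by μ: y = -4/9 + Ce^(9x).


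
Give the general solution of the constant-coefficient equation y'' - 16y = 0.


Characteristic equation: r² - 16 = 0.
Factor: (r - 4)(r + 4) = 0 ⇒ r = 4, -4 (distinct real).
General solution: y = C₁e^(4x) + C₂e^(-4x).


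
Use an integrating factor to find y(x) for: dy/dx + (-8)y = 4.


P(x) = -8 ⇒ μ = e^(-8x).
(μ y)' = 4e^(-8x) ⇒ μ y = -(1/2)e^(-8x) + C.
Divide by μ: y = -1/2 + Ce^(8x).


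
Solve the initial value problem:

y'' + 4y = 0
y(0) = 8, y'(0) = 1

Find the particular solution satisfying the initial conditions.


Characteristic roots of r² + 4 = 0 are ±2i, so y = C₁cos(2x) + C₂sin(2x).
Apply y(0) = 8: C₁ = 8. Differentiate and apply y'(0) = 1: 2·C₂ = 1, so C₂ = 1/2.
Particular solution: y = 8cos(2x) + (1/2)sin(2x).


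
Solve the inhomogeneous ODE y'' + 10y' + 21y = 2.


Characteristic roots of r² + 10r + 21 = 0 are -7, -3.
y_h = C₁e^(-7x) + C₂e^(-3x).
Constant forcing; try y_p = A. Then 21A = 2 ⇒ A = 2/21.
General solution: y = C₁e^(-7x) + C₂e^(-3x) + 2/21.


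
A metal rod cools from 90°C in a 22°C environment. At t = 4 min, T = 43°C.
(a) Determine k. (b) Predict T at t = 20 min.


Newton's law: T(t) = T_a + (T₀ - T_a)e^(-kt).
(a) Use T(4) = 43: (43 - 22)/(90 - 22) = e^(-k·4), so k = -ln(0.309)/4 ≈ 0.2937.
(b) Apply k to t = 20: T(20) = 22 + (68)e^(-5.875) ≈ 22.2°C.


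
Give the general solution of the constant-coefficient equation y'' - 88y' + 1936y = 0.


Characteristic equation: r² - 88r + 1936 = 0, i.e. (r - 44)² = 0.
Repeated root r = 44; include an x factor for the second linearly independent solution.
General solution: y = (C₁ + C₂x)e^(44x).


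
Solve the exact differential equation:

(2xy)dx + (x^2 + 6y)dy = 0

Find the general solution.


Check exactness: ∂M/∂y = 2x and ∂N/∂x = 2x; equal, so the equation is exact.
Integrate M with respect to x (treating y as constant): ∫M dx = x^2y + h(y).
Differentiate w.r.t. y and set equal to N: the x-dependent terms already match, leaving h'(y) = 6y. Integrate: h(y) = 3y^2.
So F(x,y) = x^2y + 3y^2.
General solution: x^2y + 3y^2 = C.


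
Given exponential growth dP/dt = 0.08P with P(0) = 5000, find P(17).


The ODE dP/dt = 0.08P has solution P(t) = P(0)e^(0.08t).
Substitute P(0) = 5000 and t = 17: P(17) = 5000 e^(1.36) ≈ 19481.


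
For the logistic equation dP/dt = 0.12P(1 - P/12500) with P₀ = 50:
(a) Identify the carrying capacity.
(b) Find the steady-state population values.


Logistic ODE dP/dt = 0.12P(1 - P/12500) has equilibria where dP/dt = 0, i.e. P = 0 or P = 12500.
The coefficient (1 - P/K) = 0 when P = K, identifying K = 12500 as the carrying capacity.
(a) K = 12500; (b) equilibria P = 0 and P = 12500.


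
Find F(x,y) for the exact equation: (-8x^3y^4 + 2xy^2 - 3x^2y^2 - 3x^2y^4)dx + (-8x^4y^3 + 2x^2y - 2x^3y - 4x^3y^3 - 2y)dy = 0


Check exactness: ∂M/∂y = -32x^3y^3 + 4xy - 6x^2y - 12x^2y^3 and ∂N/∂x = -32x^3y^3 + 4xy - 6x^2y - 12x^2y^3; equal, so the equation is exact.
Integrate M with respect to x (treating y as constant): ∫M dx = -2x^4y^4 + x^2y^2 - x^3y^2 - x^3y^4 + h(y).
Differentiate w.r.t. y and set equal to N: the x-dependent terms already match, leaving h'(y) = -2y. Integrate: h(y) = -y^2.
So F(x,y) = -2x^4y^4 + x^2y^2 - x^3y^2 - x^3y^4 - y^2.
General solution: -2x^4y^4 + x^2y^2 - x^3y^2 - x^3y^4 - y^2 = C.


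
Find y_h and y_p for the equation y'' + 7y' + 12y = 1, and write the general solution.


Characteristic roots of r² + 7r + 12 = 0 are -3, -4.
y_h = C₁e^(-3x) + C₂e^(-4x).
Constant forcing; try y_p = A. Then 12A = 1 ⇒ A = 1/12.
General solution: y = C₁e^(-3x) + C₂e^(-4x) + 1/12.


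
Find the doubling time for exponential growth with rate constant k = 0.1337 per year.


Exponential growth: P(t) = P₀ e^(0.1337t). Set P(t)/P₀ = 2: e^(0.1337t) = 2.
Solve: t = ln(2)/0.1337 ≈ 5.18 years.


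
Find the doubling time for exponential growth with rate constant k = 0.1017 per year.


Exponential growth: P(t) = P₀ e^(0.1017t). Set P(t)/P₀ = 2: e^(0.1017t) = 2.
Solve: t = ln(2)/0.1017 ≈ 6.82 years.


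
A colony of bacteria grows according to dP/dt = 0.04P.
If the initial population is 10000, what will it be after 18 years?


The ODE dP/dt = 0.04P has solution P(t) = P(0)e^(0.04t).
Substitute P(0) = 10000 and t = 18: P(18) = 10000 e^(0.72) ≈ 20544.


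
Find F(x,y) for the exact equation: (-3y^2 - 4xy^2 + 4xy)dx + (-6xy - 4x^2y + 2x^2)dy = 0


Check exactness: ∂M/∂y = -6y - 8xy + 4x and ∂N/∂x = -6y - 8xy + 4x; equal, so the equation is exact.
Integrate M with respect to x (treating y as constant): ∫M dx = -3xy^2 - 2x^2y^2 + 2x^2y + h(y).
Differentiate w.r.t. y and set equal to N: all terms match, so h'(y) = 0 and h is a constant absorbed into C.
General solution: -3xy^2 - 2x^2y^2 + 2x^2y = C.


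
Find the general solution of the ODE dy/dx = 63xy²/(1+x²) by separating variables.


Separate: dy/y² = 63x/(1+x²) dx.
Integrate LHS: ∫ dy/y² = -1/y.
Integrate RHS via u = 1+x²: (63/2)ln(1+x²) + C.
Result: -1/y = (63/2)ln(1+x²) + C.


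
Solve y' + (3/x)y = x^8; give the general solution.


P(x) = 3/x ⇒ μ = x^3.
(x^3 y)' = x^11 ⇒ x^3 y = x^12/(12) + C.
Solve for y: y = (1/12)x^9 + C/x^3.


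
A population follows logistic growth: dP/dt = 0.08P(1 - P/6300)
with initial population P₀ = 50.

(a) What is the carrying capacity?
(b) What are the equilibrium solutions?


Logistic ODE dP/dt = 0.08P(1 - P/6300) has equilibria where dP/dt = 0, i.e. P = 0 or P = 6300.
The coefficient (1 - P/K) = 0 when P = K, identifying K = 6300 as the carrying capacity.
(a) K = 6300; (b) equilibria P = 0 and P = 6300.


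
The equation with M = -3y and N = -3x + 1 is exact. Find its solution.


Check exactness: ∂M/∂y = -3 and ∂N/∂x = -3; equal, so the equation is exact.
Integrate M with respect to x (treating y as constant): ∫M dx = -3xy + h(y).
Differentiate w.r.t. y and set equal to N: the x-dependent terms already match, leaving h'(y) = 1. Integrate: h(y) = y.
So F(x,y) = -3xy + y.
General solution: -3xy + y = C.


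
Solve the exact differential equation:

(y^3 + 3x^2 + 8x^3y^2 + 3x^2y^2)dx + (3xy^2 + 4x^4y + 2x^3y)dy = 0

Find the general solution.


Check exactness: ∂M/∂y = 3y^2 + 16x^3y + 6x^2y and ∂N/∂x = 3y^2 + 16x^3y + 6x^2y; equal, so the equation is exact.
Integrate M with respect to x (treating y as constant): ∫M dx = xy^3 + x^3 + 2x^4y^2 + x^3y^2 + h(y).
Differentiate w.r.t. y and set equal to N: all terms match, so h'(y) = 0 and h is a constant absorbed into C.
General solution: xy^3 + x^3 + 2x^4y^2 + x^3y^2 = C.


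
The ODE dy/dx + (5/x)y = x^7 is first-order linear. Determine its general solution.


P(x) = 5/x ⇒ μ = x^5.
(x^5 y)' = x^5·x^7 = x^12.
Integrate: x^5 y = x^13/(13) + C.
Solve for y: y = (1/13)x^8 + C/x^5.


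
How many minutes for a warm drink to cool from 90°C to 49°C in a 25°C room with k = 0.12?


From T(t) = T_a + (T₀ - T_a)e^(-kt), set T(t) = 49:
(49 - 25) / (90 - 25) = e^(-0.12t), so t = -ln(0.369)/0.12 ≈ 8.3 minutes.


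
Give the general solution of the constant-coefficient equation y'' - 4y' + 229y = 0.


Characteristic equation: r² - 4r + 229 = 0.
Discriminant is negative; roots r = 2 ± 15i (complex conjugate pair).
General solution uses e^(α x)(C₁ cos(β x) + C₂ sin(β x)): y = e^(2x)(C₁cos(15x) + C₂sin(15x)).


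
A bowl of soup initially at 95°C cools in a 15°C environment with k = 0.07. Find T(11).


Newton's law: dT/dt = -k(T - T_a) has solution T(t) = T_a + (T₀ - T_a)e^(-kt).
Plug in T_a = 15, T₀ = 95, k = 0.07, t = 11: T(11) = 15 + (80)e^(-0.77) ≈ 52.0°C.


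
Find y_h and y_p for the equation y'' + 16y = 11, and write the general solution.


Homogeneous part: r² + 16 = 0 ⇒ r = ±4i, so y_h = C₁cos(4x) + C₂sin(4x).
Try constant y_p = A; plug in: 16A = 11 ⇒ A = 11/16.
General solution: y = C₁cos(4x) + C₂sin(4x) + 11/16.


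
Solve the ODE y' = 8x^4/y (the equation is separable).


Separate variables: y dy = 8x^4 dx.
Integrate both sides: y²/2 = (8/5)x^5 + C₀.
Multiply by 2: y² = (16/5)x^5 + C.


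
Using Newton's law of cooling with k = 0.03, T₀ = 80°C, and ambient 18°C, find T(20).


Newton's law: dT/dt = -k(T - T_a) has solution T(t) = T_a + (T₀ - T_a)e^(-kt).
Plug in T_a = 18, T₀ = 80, k = 0.03, t = 20: T(20) = 18 + (62)e^(-0.60) ≈ 52.0°C.


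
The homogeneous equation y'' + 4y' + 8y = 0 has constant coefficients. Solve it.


Characteristic equation: r² + 4r + 8 = 0.
Discriminant is negative; roots r = -2 ± 2i (complex conjugate pair).
General solution uses e^(α x)(C₁ cos(β x) + C₂ sin(β x)): y = e^(-2x)(C₁cos(2x) + C₂sin(2x)).


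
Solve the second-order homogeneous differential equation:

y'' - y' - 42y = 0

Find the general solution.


Characteristic equation: r² - r - 42 = 0.
Factor: (r + 6)(r - 7) = 0 ⇒ r = -6, 7 (distinct real).
General solution: y = C₁e^(-6x) + C₂e^(7x).


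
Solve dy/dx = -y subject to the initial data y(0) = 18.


General solution of y' = -y is y = Ce^(-x).
Apply y(0) = 18: C = 18.
Particular solution: y = 18e^(-x).


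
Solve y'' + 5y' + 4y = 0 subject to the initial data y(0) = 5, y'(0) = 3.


Characteristic roots of r² + 5r + 4 = 0 are -4, -1.
General solution y = c₁ e^(-4x) + c₂ e^(-x).
Apply y(0) = 5: c₁ + c₂ = 5. Apply y'(0) = 3: -4 c₁ - 1 c₂ = 3.
Solve: c₁ = -8/3, c₂ = 23/3.
Particular solution: y = -(8/3)e^(-4x) + (23/3)e^(-x).


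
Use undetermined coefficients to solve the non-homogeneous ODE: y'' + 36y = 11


Homogeneous part: r² + 36 = 0 ⇒ r = ±6i, so y_h = C₁cos(6x) + C₂sin(6x).
Try constant y_p = A; plug in: 36A = 11 ⇒ A = 11/36.
General solution: y = C₁cos(6x) + C₂sin(6x) + 11/36.


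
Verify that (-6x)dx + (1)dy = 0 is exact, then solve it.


Check exactness: ∂M/∂y = 0 and ∂N/∂x = 0; equal, so the equation is exact.
Integrate M with respect to x (treating y as constant): ∫M dx = -3x^2 + h(y).
Differentiate w.r.t. y and set equal to N: the x-dependent terms already match, leaving h'(y) = 1. Integrate: h(y) = y.
So F(x,y) = -3x^2 + y.
General solution: -3x^2 + y = C.


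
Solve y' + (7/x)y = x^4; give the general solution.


P(x) = 7/x ⇒ μ = x^7.
(x^7 y)' = x^11 ⇒ x^7 y = x^12/(12) + C.
Solve for y: y = (1/12)x^5 + C/x^7.


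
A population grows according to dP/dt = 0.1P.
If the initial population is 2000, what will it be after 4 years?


The ODE dP/dt = 0.1P has solution P(t) = P(0)e^(0.1t).
Substitute P(0) = 2000 and t = 4: P(4) = 2000 e^(0.40) ≈ 2984.


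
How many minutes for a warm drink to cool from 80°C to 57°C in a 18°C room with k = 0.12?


From T(t) = T_a + (T₀ - T_a)e^(-kt), set T(t) = 57:
(57 - 18) / (80 - 18) = e^(-0.12t), so t = -ln(0.629)/0.12 ≈ 3.9 minutes.


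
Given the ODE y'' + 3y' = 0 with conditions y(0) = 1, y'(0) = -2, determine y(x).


Characteristic roots of r² + 3r = 0 are -3, 0.
General solution y = c₁ e^(-3x) + c₂.
Apply y(0) = 1: c₁ + c₂ = 1. Apply y'(0) = -2: -3 c₁ + 0 c₂ = -2.
Solve: c₁ = 2/3, c₂ = 1/3.
Particular solution: y = (2/3)e^(-3x) + 1/3.


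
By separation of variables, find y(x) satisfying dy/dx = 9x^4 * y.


Separate variables: dy/y = 9x^4 dx.
Integrate: ln|y| = (9/5)x^5 + C₀.
Exponentiate: y = Ce^((9/5)x^5).


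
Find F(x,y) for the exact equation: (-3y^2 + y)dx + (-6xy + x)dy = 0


Check exactness: ∂M/∂y = -6y + 1 and ∂N/∂x = -6y + 1; equal, so the equation is exact.
Integrate M with respect to x (treating y as constant): ∫M dx = -3xy^2 + xy + h(y).
Differentiate w.r.t. y and set equal to N: all terms match, so h'(y) = 0 and h is a constant absorbed into C.
General solution: -3xy^2 + xy = C.


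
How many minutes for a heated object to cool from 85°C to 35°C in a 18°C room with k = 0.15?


From T(t) = T_a + (T₀ - T_a)e^(-kt), set T(t) = 35:
(35 - 18) / (85 - 18) = e^(-0.15t), so t = -ln(0.254)/0.15 ≈ 9.1 minutes.


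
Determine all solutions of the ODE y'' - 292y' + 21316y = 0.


Characteristic equation: r² - 292r + 21316 = 0, i.e. (r - 146)² = 0.
Repeated root r = 146; include an x factor for the second linearly independent solution.
General solution: y = (C₁ + C₂x)e^(146x).


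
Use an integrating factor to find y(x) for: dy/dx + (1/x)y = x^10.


P(x) = 1/x ⇒ μ = x^1.
(x^1 y)' = x^1·x^10 = x^11.
Integrate: x^1 y = x^12/(12) + C.
Solve for y: y = (1/12)x^11 + C/x^1.


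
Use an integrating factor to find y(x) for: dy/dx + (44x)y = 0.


P(x) = 44x ⇒ μ = e^(22x²).
Q(x) = 0 so μ y is constant: y = Ce^(-22x²).


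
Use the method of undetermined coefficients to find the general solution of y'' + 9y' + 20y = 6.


Characteristic roots of r² + 9r + 20 = 0 are -5, -4.
y_h = C₁e^(-5x) + C₂e^(-4x).
Constant forcing; try y_p = A. Then 20A = 6 ⇒ A = 3/10.
General solution: y = C₁e^(-5x) + C₂e^(-4x) + 3/10.


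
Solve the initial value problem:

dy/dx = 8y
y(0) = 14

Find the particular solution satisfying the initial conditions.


General solution of y' = 8y is y = Ce^(8x).
Apply y(0) = 14: C = 14.
Particular solution: y = 14e^(8x).


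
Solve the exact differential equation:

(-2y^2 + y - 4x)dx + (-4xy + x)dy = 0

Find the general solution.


Check exactness: ∂M/∂y = -4y + 1 and ∂N/∂x = -4y + 1; equal, so the equation is exact.
Integrate M with respect to x (treating y as constant): ∫M dx = -2xy^2 + xy - 2x^2 + h(y).
Differentiate w.r.t. y and set equal to N: all terms match, so h'(y) = 0 and h is a constant absorbed into C.
General solution: -2xy^2 + xy - 2x^2 = C.


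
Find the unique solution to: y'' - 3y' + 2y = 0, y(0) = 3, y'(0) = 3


Characteristic roots of r² - 3r + 2 = 0 are 2, 1.
General solution y = c₁ e^(2x) + c₂ e^(x).
Apply y(0) = 3: c₁ + c₂ = 3. Apply y'(0) = 3: 2 c₁ + 1 c₂ = 3.
Solve: c₁ = 0, c₂ = 3.
Particular solution: y = 0e^(2x) + 3e^(x).


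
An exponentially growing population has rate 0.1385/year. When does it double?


Exponential growth: P(t) = P₀ e^(0.1385t). Set P(t)/P₀ = 2: e^(0.1385t) = 2.
Solve: t = ln(2)/0.1385 ≈ 5.00 years.


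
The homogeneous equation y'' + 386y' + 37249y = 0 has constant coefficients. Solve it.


Characteristic equation: r² + 386r + 37249 = 0, i.e. (r + 193)² = 0.
Repeated root r = -193; include an x factor for the second linearly independent solution.
General solution: y = (C₁ + C₂x)e^(-193x).


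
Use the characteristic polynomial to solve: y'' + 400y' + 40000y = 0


Characteristic equation: r² + 400r + 40000 = 0, i.e. (r + 200)² = 0.
Repeated root r = -200; include an x factor for the second linearly independent solution.
General solution: y = (C₁ + C₂x)e^(-200x).


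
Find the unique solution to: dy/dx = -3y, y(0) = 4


General solution of y' = -3y is y = Ce^(-3x).
Apply y(0) = 4: C = 4.
Particular solution: y = 4e^(-3x).


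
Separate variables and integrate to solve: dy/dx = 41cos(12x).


g(y) = 1, so integrate directly: y = ∫ 41cos(12x) dx = (41/12)sin(12x) + C.


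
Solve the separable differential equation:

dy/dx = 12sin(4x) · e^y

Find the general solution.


Separate: e^(-y) dy = 12sin(4x) dx.
Integrate: -e^(-y) = -3cos(4x) + C₀.
Rearrange: e^(-y) = 3cos(4x) + C.


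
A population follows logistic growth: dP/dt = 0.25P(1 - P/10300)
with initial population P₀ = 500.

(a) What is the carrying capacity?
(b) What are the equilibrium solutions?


Logistic ODE dP/dt = 0.25P(1 - P/10300) has equilibria where dP/dt = 0, i.e. P = 0 or P = 10300.
The coefficient (1 - P/K) = 0 when P = K, identifying K = 10300 as the carrying capacity.
(a) K = 10300; (b) equilibria P = 0 and P = 10300.


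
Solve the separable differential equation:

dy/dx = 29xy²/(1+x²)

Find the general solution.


Separate: dy/y² = 29x/(1+x²) dx.
Integrate LHS: ∫ dy/y² = -1/y.
Integrate RHS via u = 1+x²: (29/2)ln(1+x²) + C.
Result: -1/y = (29/2)ln(1+x²) + C.


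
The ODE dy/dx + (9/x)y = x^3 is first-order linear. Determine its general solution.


P(x) = 9/x ⇒ μ = x^9.
(x^9 y)' = x^9·x^3 = x^12.
Integrate: x^9 y = x^13/(13) + C.
Solve for y: y = (1/13)x^4 + C/x^9.


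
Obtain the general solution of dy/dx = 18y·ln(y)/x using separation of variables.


Separate: dy/[y ln(y)] = 18 dx/x.
Substitute u = ln(y): du/u = 18 dx/x.
Integrate: ln|ln(y)| = 18ln|x| + C₀, hence ln(y) = C·x^18.


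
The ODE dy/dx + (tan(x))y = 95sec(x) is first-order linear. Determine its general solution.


P(x) = tan(x) ⇒ μ = e^(∫tan(x)dx) = sec(x).
(sec(x) y)' = 95sec²(x) ⇒ sec(x) y = 95tan(x) + C.
Multiply by cos(x): y = 95sin(x) + C·cos(x).


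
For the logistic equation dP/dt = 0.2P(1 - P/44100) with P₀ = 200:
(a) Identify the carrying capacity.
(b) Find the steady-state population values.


Logistic ODE dP/dt = 0.2P(1 - P/44100) has equilibria where dP/dt = 0, i.e. P = 0 or P = 44100.
The coefficient (1 - P/K) = 0 when P = K, identifying K = 44100 as the carrying capacity.
(a) K = 44100; (b) equilibria P = 0 and P = 44100.


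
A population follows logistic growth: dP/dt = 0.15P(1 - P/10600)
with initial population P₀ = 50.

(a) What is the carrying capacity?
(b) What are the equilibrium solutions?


Logistic ODE dP/dt = 0.15P(1 - P/10600) has equilibria where dP/dt = 0, i.e. P = 0 or P = 10600.
The coefficient (1 - P/K) = 0 when P = K, identifying K = 10600 as the carrying capacity.
(a) K = 10600; (b) equilibria P = 0 and P = 10600.


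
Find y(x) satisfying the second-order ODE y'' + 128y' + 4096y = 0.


Characteristic equation: r² + 128r + 4096 = 0, i.e. (r + 64)² = 0.
Repeated root r = -64; include an x factor for the second linearly independent solution.
General solution: y = (C₁ + C₂x)e^(-64x).


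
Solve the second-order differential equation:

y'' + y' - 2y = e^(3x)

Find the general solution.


Characteristic roots of r² + r - 2 = 0 are -2, 1.
y_h = C₁e^(-2x) + C₂e^(x).
Forcing exponent 3 is not a characteristic root; try y_p = Ae^(3x).
Substitute: A·(9 + (1)·3 + (-2)) = A·10 = 1, so A = 1/10.
General solution: y = C₁e^(-2x) + C₂e^(x) + (1/10)e^(3x).


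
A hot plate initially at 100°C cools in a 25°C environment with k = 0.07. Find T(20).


Newton's law: dT/dt = -k(T - T_a) has solution T(t) = T_a + (T₀ - T_a)e^(-kt).
Plug in T_a = 25, T₀ = 100, k = 0.07, t = 20: T(20) = 25 + (75)e^(-1.40) ≈ 43.5°C.


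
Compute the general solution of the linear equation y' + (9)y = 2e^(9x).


P(x) = 9 ⇒ μ = e^(9x).
(μ y)' = 2e^(18x) ⇒ μ y = (2/18)e^(18x) + C.
Divide by μ: y = (1/9)e^(9x) + Ce^(-9x).


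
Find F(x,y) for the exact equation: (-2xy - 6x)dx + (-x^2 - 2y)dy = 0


Check exactness: ∂M/∂y = -2x and ∂N/∂x = -2x; equal, so the equation is exact.
Integrate M with respect to x (treating y as constant): ∫M dx = -x^2y - 3x^2 + h(y).
Differentiate w.r.t. y and set equal to N: the x-dependent terms already match, leaving h'(y) = -2y. Integrate: h(y) = -y^2.
So F(x,y) = -x^2y - 3x^2 - y^2.
General solution: -x^2y - 3x^2 - y^2 = C.


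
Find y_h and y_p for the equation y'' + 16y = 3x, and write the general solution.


Homogeneous: r² + 16 = 0 ⇒ r = ±4i, y_h = C₁cos(4x) + C₂sin(4x).
Polynomial forcing; try y_p = Ax + B. Then y_p'' + 16 y_p = 16(Ax + B) = 3x, so B = 0 and A = 3/16.
General solution: y = C₁cos(4x) + C₂sin(4x) + (3/16)x.


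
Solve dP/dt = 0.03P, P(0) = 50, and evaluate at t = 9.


The ODE dP/dt = 0.03P has solution P(t) = P(0)e^(0.03t).
Substitute P(0) = 50 and t = 9: P(9) = 50 e^(0.27) ≈ 65.


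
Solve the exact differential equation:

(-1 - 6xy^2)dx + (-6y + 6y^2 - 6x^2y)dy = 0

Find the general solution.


Check exactness: ∂M/∂y = -12xy and ∂N/∂x = -12xy; equal, so the equation is exact.
Integrate M with respect to x (treating y as constant): ∫M dx = -x - 3x^2y^2 + h(y).
Differentiate w.r.t. y and set equal to N: the x-dependent terms already match, leaving h'(y) = -6y + 6y^2. Integrate: h(y) = -3y^2 + 2y^3.
So F(x,y) = -3y^2 - x + 2y^3 - 3x^2y^2.
General solution: -3y^2 - x + 2y^3 - 3x^2y^2 = C.


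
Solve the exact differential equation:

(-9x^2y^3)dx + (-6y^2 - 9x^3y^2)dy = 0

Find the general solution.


Check exactness: ∂M/∂y = -27x^2y^2 and ∂N/∂x = -27x^2y^2; equal, so the equation is exact.
Integrate M with respect to x (treating y as constant): ∫M dx = -3x^3y^3 + h(y).
Differentiate w.r.t. y and set equal to N: the x-dependent terms already match, leaving h'(y) = -6y^2. Integrate: h(y) = -2y^3.
So F(x,y) = -2y^3 - 3x^3y^3.
General solution: -2y^3 - 3x^3y^3 = C.


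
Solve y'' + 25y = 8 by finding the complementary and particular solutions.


Homogeneous part: r² + 25 = 0 ⇒ r = ±5i, so y_h = C₁cos(5x) + C₂sin(5x).
Try constant y_p = A; plug in: 25A = 8 ⇒ A = 8/25.
General solution: y = C₁cos(5x) + C₂sin(5x) + 8/25.


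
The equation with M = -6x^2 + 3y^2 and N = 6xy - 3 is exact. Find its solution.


Check exactness: ∂M/∂y = 6y and ∂N/∂x = 6y; equal, so the equation is exact.
Integrate M with respect to x (treating y as constant): ∫M dx = -2x^3 + 3xy^2 + h(y).
Differentiate w.r.t. y and set equal to N: the x-dependent terms already match, leaving h'(y) = -3. Integrate: h(y) = -3y.
So F(x,y) = -2x^3 + 3xy^2 - 3y.
General solution: -2x^3 + 3xy^2 - 3y = C.


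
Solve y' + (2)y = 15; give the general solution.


P(x) = 2, Q(x) = 15; integrating factor μ = e^(2x).
(μ y)' = 15e^(2x) ⇒ μ y = (15/2)e^(2x) + C.
Divide by μ: y = 15/2 + Ce^(-2x).


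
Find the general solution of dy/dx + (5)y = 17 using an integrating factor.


P(x) = 5, Q(x) = 17; integrating factor μ = e^(5x).
(μ y)' = 17e^(5x) ⇒ μ y = (17/5)e^(5x) + C.
Divide by μ: y = 17/5 + Ce^(-5x).


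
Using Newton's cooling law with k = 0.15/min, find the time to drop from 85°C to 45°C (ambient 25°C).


From T(t) = T_a + (T₀ - T_a)e^(-kt), set T(t) = 45:
(45 - 25) / (85 - 25) = e^(-0.15t), so t = -ln(0.333)/0.15 ≈ 7.3 minutes.


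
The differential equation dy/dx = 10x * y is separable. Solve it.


Separate variables: dy/y = 10x dx.
Integrate: ln|y| = 5x^2 + C₀.
Exponentiate: y = Ce^(5x^2).


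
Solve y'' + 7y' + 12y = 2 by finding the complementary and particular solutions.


Characteristic roots of r² + 7r + 12 = 0 are -4, -3.
y_h = C₁e^(-4x) + C₂e^(-3x).
Constant forcing; try y_p = A. Then 12A = 2 ⇒ A = 1/6.
General solution: y = C₁e^(-4x) + C₂e^(-3x) + 1/6.


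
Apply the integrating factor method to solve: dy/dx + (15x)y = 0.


P(x) = 15x ⇒ μ = e^((15/2)x²).
Q(x) = 0 so μ y is constant: y = Ce^(-(15/2)x²).


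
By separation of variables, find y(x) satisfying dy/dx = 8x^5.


Integrate both sides with respect to x: y = ∫ 8x^5 dx = (4/3)x^6 + C.


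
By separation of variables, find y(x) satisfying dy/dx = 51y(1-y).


Separate: dy/[y(1-y)] = 51 dx.
Partial fractions: 1/[y(1-y)] = 1/y + 1/(1-y).
Integrate: ln|y/(1-y)| = 51x + C₀.
Solve for y: y = 1/(1 + Ce^(-51x)).


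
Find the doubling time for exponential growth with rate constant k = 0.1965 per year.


Exponential growth: P(t) = P₀ e^(0.1965t). Set P(t)/P₀ = 2: e^(0.1965t) = 2.
Solve: t = ln(2)/0.1965 ≈ 3.53 years.


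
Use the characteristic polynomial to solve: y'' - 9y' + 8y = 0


Characteristic equation: r² - 9r + 8 = 0.
Factor: (r - 1)(r - 8) = 0 ⇒ r = 1, 8 (distinct real).
General solution: y = C₁e^(x) + C₂e^(8x).


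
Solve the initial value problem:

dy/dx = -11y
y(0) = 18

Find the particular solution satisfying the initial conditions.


General solution of y' = -11y is y = Ce^(-11x).
Apply y(0) = 18: C = 18.
Particular solution: y = 18e^(-11x).


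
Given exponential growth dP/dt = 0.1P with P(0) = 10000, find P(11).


The ODE dP/dt = 0.1P has solution P(t) = P(0)e^(0.1t).
Substitute P(0) = 10000 and t = 11: P(11) = 10000 e^(1.10) ≈ 30042.


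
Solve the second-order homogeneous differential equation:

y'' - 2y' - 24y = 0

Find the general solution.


Characteristic equation: r² - 2r - 24 = 0.
Factor: (r + 4)(r - 6) = 0 ⇒ r = -4, 6 (distinct real).
General solution: y = C₁e^(-4x) + C₂e^(6x).


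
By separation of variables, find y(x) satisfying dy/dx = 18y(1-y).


Separate: dy/[y(1-y)] = 18 dx.
Partial fractions: 1/[y(1-y)] = 1/y + 1/(1-y).
Integrate: ln|y/(1-y)| = 18x + C₀.
Solve for y: y = 1/(1 + Ce^(-18x)).


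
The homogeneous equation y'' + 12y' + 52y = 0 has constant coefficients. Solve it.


Characteristic equation: r² + 12r + 52 = 0.
Discriminant is negative; roots r = -6 ± 4i (complex conjugate pair).
General solution uses e^(α x)(C₁ cos(β x) + C₂ sin(β x)): y = e^(-6x)(C₁cos(4x) + C₂sin(4x)).


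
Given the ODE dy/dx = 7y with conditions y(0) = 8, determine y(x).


General solution of y' = 7y is y = Ce^(7x).
Apply y(0) = 8: C = 8.
Particular solution: y = 8e^(7x).


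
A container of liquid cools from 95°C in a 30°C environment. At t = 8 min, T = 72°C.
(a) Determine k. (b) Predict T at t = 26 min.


Newton's law: T(t) = T_a + (T₀ - T_a)e^(-kt).
(a) Use T(8) = 72: (72 - 30)/(95 - 30) = e^(-k·8), so k = -ln(0.646)/8 ≈ 0.0546.
(b) Apply k to t = 26: T(26) = 30 + (65)e^(-1.419) ≈ 45.7°C.


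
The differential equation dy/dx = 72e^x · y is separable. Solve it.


Separate variables: dy/y = 72e^x dx.
Integrate: ln|y| = 72e^x + C₀.
Exponentiate: y = Ce^(72e^x).


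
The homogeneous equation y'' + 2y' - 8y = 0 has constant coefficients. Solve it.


Characteristic equation: r² + 2r - 8 = 0.
Factor: (r + 4)(r - 2) = 0 ⇒ r = -4, 2 (distinct real).
General solution: y = C₁e^(-4x) + C₂e^(2x).


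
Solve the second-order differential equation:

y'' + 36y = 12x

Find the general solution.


Homogeneous: r² + 36 = 0 ⇒ r = ±6i, y_h = C₁cos(6x) + C₂sin(6x).
Polynomial forcing; try y_p = Ax + B. Then y_p'' + 36 y_p = 36(Ax + B) = 12x, so B = 0 and A = 1/3.
General solution: y = C₁cos(6x) + C₂sin(6x) + (1/3)x.


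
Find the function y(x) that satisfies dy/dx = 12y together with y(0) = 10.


General solution of y' = 12y is y = Ce^(12x).
Apply y(0) = 10: C = 10.
Particular solution: y = 10e^(12x).


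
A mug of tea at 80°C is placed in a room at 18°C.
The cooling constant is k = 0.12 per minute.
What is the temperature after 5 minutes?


Newton's law: dT/dt = -k(T - T_a) has solution T(t) = T_a + (T₀ - T_a)e^(-kt).
Plug in T_a = 18, T₀ = 80, k = 0.12, t = 5: T(5) = 18 + (62)e^(-0.60) ≈ 52.0°C.


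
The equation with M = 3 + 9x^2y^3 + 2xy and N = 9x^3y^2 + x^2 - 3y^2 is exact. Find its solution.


Check exactness: ∂M/∂y = 27x^2y^2 + 2x and ∂N/∂x = 27x^2y^2 + 2x; equal, so the equation is exact.
Integrate M with respect to x (treating y as constant): ∫M dx = 3x + 3x^3y^3 + x^2y + h(y).
Differentiate w.r.t. y and set equal to N: the x-dependent terms already match, leaving h'(y) = -3y^2. Integrate: h(y) = -y^3.
So F(x,y) = 3x + 3x^3y^3 + x^2y - y^3.
General solution: 3x + 3x^3y^3 + x^2y - y^3 = C.


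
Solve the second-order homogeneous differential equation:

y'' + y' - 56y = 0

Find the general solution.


Characteristic equation: r² + r - 56 = 0.
Factor: (r + 8)(r - 7) = 0 ⇒ r = -8, 7 (distinct real).
General solution: y = C₁e^(-8x) + C₂e^(7x).


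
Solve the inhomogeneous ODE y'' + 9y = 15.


Homogeneous part: r² + 9 = 0 ⇒ r = ±3i, so y_h = C₁cos(3x) + C₂sin(3x).
Try constant y_p = A; plug in: 9A = 15 ⇒ A = 5/3.
General solution: y = C₁cos(3x) + C₂sin(3x) + 5/3.


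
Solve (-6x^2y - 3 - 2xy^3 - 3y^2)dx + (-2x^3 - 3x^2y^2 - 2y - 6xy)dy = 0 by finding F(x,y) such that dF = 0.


Check exactness: ∂M/∂y = -6x^2 - 6xy^2 - 6y and ∂N/∂x = -6x^2 - 6xy^2 - 6y; equal, so the equation is exact.
Integrate M with respect to x (treating y as constant): ∫M dx = -2x^3y - 3x - x^2y^3 - 3xy^2 + h(y).
Differentiate w.r.t. y and set equal to N: the x-dependent terms already match, leaving h'(y) = -2y. Integrate: h(y) = -y^2.
So F(x,y) = -2x^3y - 3x - x^2y^3 - y^2 - 3xy^2.
General solution: -2x^3y - 3x - x^2y^3 - y^2 - 3xy^2 = C.


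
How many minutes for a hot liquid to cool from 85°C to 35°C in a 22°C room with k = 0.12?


From T(t) = T_a + (T₀ - T_a)e^(-kt), set T(t) = 35:
(35 - 22) / (85 - 22) = e^(-0.12t), so t = -ln(0.206)/0.12 ≈ 13.2 minutes.


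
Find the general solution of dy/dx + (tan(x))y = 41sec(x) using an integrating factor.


P(x) = tan(x) ⇒ μ = e^(∫tan(x)dx) = sec(x).
(sec(x) y)' = 41sec²(x) ⇒ sec(x) y = 41tan(x) + C.
Multiply by cos(x): y = 41sin(x) + C·cos(x).


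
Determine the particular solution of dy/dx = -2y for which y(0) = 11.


General solution of y' = -2y is y = Ce^(-2x).
Apply y(0) = 11: C = 11.
Particular solution: y = 11e^(-2x).


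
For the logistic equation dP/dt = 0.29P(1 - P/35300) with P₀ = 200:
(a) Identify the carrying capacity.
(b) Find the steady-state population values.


Logistic ODE dP/dt = 0.29P(1 - P/35300) has equilibria where dP/dt = 0, i.e. P = 0 or P = 35300.
The coefficient (1 - P/K) = 0 when P = K, identifying K = 35300 as the carrying capacity.
(a) K = 35300; (b) equilibria P = 0 and P = 35300.


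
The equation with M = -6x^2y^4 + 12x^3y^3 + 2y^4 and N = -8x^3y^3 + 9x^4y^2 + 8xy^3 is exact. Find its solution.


Check exactness: ∂M/∂y = -24x^2y^3 + 36x^3y^2 + 8y^3 and ∂N/∂x = -24x^2y^3 + 36x^3y^2 + 8y^3; equal, so the equation is exact.
Integrate M with respect to x (treating y as constant): ∫M dx = -2x^3y^4 + 3x^4y^3 + 2xy^4 + h(y).
Differentiate w.r.t. y and set equal to N: all terms match, so h'(y) = 0 and h is a constant absorbed into C.
General solution: -2x^3y^4 + 3x^4y^3 + 2xy^4 = C.


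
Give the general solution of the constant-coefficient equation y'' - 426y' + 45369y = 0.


Characteristic equation: r² - 426r + 45369 = 0, i.e. (r - 213)² = 0.
Repeated root r = 213; include an x factor for the second linearly independent solution.
General solution: y = (C₁ + C₂x)e^(213x).


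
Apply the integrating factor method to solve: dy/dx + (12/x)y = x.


P(x) = 12/x ⇒ μ = x^12.
(x^12 y)' = x^13 ⇒ x^12 y = x^14/(14) + C.
Solve for y: y = (1/14)x^2 + C/x^12.


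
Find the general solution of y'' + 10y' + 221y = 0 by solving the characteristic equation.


Characteristic equation: r² + 10r + 221 = 0.
Discriminant is negative; roots r = -5 ± 14i (complex conjugate pair).
General solution uses e^(α x)(C₁ cos(β x) + C₂ sin(β x)): y = e^(-5x)(C₁cos(14x) + C₂sin(14x)).


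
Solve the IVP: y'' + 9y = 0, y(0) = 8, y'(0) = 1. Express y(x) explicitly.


Characteristic roots of r² + 9 = 0 are ±3i, so y = C₁cos(3x) + C₂sin(3x).
Apply y(0) = 8: C₁ = 8. Differentiate and apply y'(0) = 1: 3·C₂ = 1, so C₂ = 1/3.
Particular solution: y = 8cos(3x) + (1/3)sin(3x).


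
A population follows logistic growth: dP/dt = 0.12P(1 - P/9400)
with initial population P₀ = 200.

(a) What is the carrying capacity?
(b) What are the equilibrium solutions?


Logistic ODE dP/dt = 0.12P(1 - P/9400) has equilibria where dP/dt = 0, i.e. P = 0 or P = 9400.
The coefficient (1 - P/K) = 0 when P = K, identifying K = 9400 as the carrying capacity.
(a) K = 9400; (b) equilibria P = 0 and P = 9400.


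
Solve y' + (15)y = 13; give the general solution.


P(x) = 15, Q(x) = 13; integrating factor μ = e^(15x).
(μ y)' = 13e^(15x) ⇒ μ y = (13/15)e^(15x) + C.
Divide by μ: y = 13/15 + Ce^(-15x).


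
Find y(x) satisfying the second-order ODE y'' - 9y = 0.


Characteristic equation: r² - 9 = 0.
Factor: (r + 3)(r - 3) = 0 ⇒ r = -3, 3 (distinct real).
General solution: y = C₁e^(-3x) + C₂e^(3x).


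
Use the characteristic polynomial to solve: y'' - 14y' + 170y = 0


Characteristic equation: r² - 14r + 170 = 0.
Discriminant is negative; roots r = 7 ± 11i (complex conjugate pair).
General solution uses e^(α x)(C₁ cos(β x) + C₂ sin(β x)): y = e^(7x)(C₁cos(11x) + C₂sin(11x)).


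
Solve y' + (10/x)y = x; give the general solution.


P(x) = 10/x ⇒ μ = x^10.
(x^10 y)' = x^10·x^1 = x^11.
Integrate: x^10 y = x^12/(12) + C.
Solve for y: y = (1/12)x^2 + C/x^10.


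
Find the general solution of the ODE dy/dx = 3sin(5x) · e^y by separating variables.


Separate: e^(-y) dy = 3sin(5x) dx.
Integrate: -e^(-y) = -(3/5)cos(5x) + C₀.
Rearrange: e^(-y) = (3/5)cos(5x) + C.


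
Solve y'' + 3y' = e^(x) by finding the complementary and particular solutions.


Characteristic roots of r² + 3r = 0 are -3, 0.
y_h = C₁e^(-3x) + C₂.
Forcing exponent 1 is not a characteristic root; try y_p = Ae^(x).
Substitute: A·(1 + (3)·1 + (0)) = A·4 = 1, so A = 1/4.
General solution: y = C₁e^(-3x) + C₂ + (1/4)e^(x).


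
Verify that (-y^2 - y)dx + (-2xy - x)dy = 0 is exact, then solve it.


Check exactness: ∂M/∂y = -2y - 1 and ∂N/∂x = -2y - 1; equal, so the equation is exact.
Integrate M with respect to x (treating y as constant): ∫M dx = -xy^2 - xy + h(y).
Differentiate w.r.t. y and set equal to N: all terms match, so h'(y) = 0 and h is a constant absorbed into C.
General solution: -xy^2 - xy = C.
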